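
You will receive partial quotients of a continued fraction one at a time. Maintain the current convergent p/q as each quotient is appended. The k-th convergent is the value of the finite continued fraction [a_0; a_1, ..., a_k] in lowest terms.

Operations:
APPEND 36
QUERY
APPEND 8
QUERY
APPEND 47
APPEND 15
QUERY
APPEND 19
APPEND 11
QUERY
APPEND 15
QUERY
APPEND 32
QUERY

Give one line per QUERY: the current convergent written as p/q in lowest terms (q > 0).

APPEND 36: p_0 = 36·1 + 0 = 36, q_0 = 36·0 + 1 = 1 → 36/1
APPEND 8: p_1 = 8·36 + 1 = 289, q_1 = 8·1 + 0 = 8 → 289/8
APPEND 47: p_2 = 47·289 + 36 = 13619, q_2 = 47·8 + 1 = 377 → 13619/377
APPEND 15: p_3 = 15·13619 + 289 = 204574, q_3 = 15·377 + 8 = 5663 → 204574/5663
APPEND 19: p_4 = 19·204574 + 13619 = 3900525, q_4 = 19·5663 + 377 = 107974 → 3900525/107974
APPEND 11: p_5 = 11·3900525 + 204574 = 43110349, q_5 = 11·107974 + 5663 = 1193377 → 43110349/1193377
APPEND 15: p_6 = 15·43110349 + 3900525 = 650555760, q_6 = 15·1193377 + 107974 = 18008629 → 650555760/18008629
APPEND 32: p_7 = 32·650555760 + 43110349 = 20860894669, q_7 = 32·18008629 + 1193377 = 577469505 → 20860894669/577469505

36/1
289/8
204574/5663
43110349/1193377
650555760/18008629
20860894669/577469505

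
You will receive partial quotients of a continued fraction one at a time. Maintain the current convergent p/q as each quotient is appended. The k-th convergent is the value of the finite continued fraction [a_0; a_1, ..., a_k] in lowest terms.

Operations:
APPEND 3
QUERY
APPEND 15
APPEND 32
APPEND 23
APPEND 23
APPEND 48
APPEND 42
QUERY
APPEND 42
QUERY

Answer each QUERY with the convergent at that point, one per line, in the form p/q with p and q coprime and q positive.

3/1
1580350518/515354951
66412330511/21657172220

APPEND 3: p_0 = 3·1 + 0 = 3, q_0 = 3·0 + 1 = 1 → 3/1
APPEND 15: p_1 = 15·3 + 1 = 46, q_1 = 15·1 + 0 = 15 → 46/15
APPEND 32: p_2 = 32·46 + 3 = 1475, q_2 = 32·15 + 1 = 481 → 1475/481
APPEND 23: p_3 = 23·1475 + 46 = 33971, q_3 = 23·481 + 15 = 11078 → 33971/11078
APPEND 23: p_4 = 23·33971 + 1475 = 782808, q_4 = 23·11078 + 481 = 255275 → 782808/255275
APPEND 48: p_5 = 48·782808 + 33971 = 37608755, q_5 = 48·255275 + 11078 = 12264278 → 37608755/12264278
APPEND 42: p_6 = 42·37608755 + 782808 = 1580350518, q_6 = 42·12264278 + 255275 = 515354951 → 1580350518/515354951
APPEND 42: p_7 = 42·1580350518 + 37608755 = 66412330511, q_7 = 42·515354951 + 12264278 = 21657172220 → 66412330511/21657172220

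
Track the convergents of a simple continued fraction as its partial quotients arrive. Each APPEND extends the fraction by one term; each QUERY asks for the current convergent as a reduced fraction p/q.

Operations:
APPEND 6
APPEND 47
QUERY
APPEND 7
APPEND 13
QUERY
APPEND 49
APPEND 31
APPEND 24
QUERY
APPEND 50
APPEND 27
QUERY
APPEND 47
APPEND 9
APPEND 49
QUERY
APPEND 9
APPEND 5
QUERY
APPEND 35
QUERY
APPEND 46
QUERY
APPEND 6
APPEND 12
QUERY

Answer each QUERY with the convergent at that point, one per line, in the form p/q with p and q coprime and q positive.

283/47
26114/4337
955398621/158672123
1291816918650/214544304863
26920635578228684/4470965632372289
1241090039901924179/206119610324822754
43680985277432085364/7254516090307286483
2010566412801777850923/333913859764460000972
147295519957858968141747/24462765955889267508752

APPEND 6: p_0 = 6·1 + 0 = 6, q_0 = 6·0 + 1 = 1 → 6/1
APPEND 47: p_1 = 47·6 + 1 = 283, q_1 = 47·1 + 0 = 47 → 283/47
APPEND 7: p_2 = 7·283 + 6 = 1987, q_2 = 7·47 + 1 = 330 → 1987/330
APPEND 13: p_3 = 13·1987 + 283 = 26114, q_3 = 13·330 + 47 = 4337 → 26114/4337
APPEND 49: p_4 = 49·26114 + 1987 = 1281573, q_4 = 49·4337 + 330 = 212843 → 1281573/212843
APPEND 31: p_5 = 31·1281573 + 26114 = 39754877, q_5 = 31·212843 + 4337 = 6602470 → 39754877/6602470
APPEND 24: p_6 = 24·39754877 + 1281573 = 955398621, q_6 = 24·6602470 + 212843 = 158672123 → 955398621/158672123
APPEND 50: p_7 = 50·955398621 + 39754877 = 47809685927, q_7 = 50·158672123 + 6602470 = 7940208620 → 47809685927/7940208620
APPEND 27: p_8 = 27·47809685927 + 955398621 = 1291816918650, q_8 = 27·7940208620 + 158672123 = 214544304863 → 1291816918650/214544304863
APPEND 47: p_9 = 47·1291816918650 + 47809685927 = 60763204862477, q_9 = 47·214544304863 + 7940208620 = 10091522537181 → 60763204862477/10091522537181
APPEND 9: p_10 = 9·60763204862477 + 1291816918650 = 548160660680943, q_10 = 9·10091522537181 + 214544304863 = 91038247139492 → 548160660680943/91038247139492
APPEND 49: p_11 = 49·548160660680943 + 60763204862477 = 26920635578228684, q_11 = 49·91038247139492 + 10091522537181 = 4470965632372289 → 26920635578228684/4470965632372289
APPEND 9: p_12 = 9·26920635578228684 + 548160660680943 = 242833880864739099, q_12 = 9·4470965632372289 + 91038247139492 = 40329728938490093 → 242833880864739099/40329728938490093
APPEND 5: p_13 = 5·242833880864739099 + 26920635578228684 = 1241090039901924179, q_13 = 5·40329728938490093 + 4470965632372289 = 206119610324822754 → 1241090039901924179/206119610324822754
APPEND 35: p_14 = 35·1241090039901924179 + 242833880864739099 = 43680985277432085364, q_14 = 35·206119610324822754 + 40329728938490093 = 7254516090307286483 → 43680985277432085364/7254516090307286483
APPEND 46: p_15 = 46·43680985277432085364 + 1241090039901924179 = 2010566412801777850923, q_15 = 46·7254516090307286483 + 206119610324822754 = 333913859764460000972 → 2010566412801777850923/333913859764460000972
APPEND 6: p_16 = 6·2010566412801777850923 + 43680985277432085364 = 12107079462088099190902, q_16 = 6·333913859764460000972 + 7254516090307286483 = 2010737674677067292315 → 12107079462088099190902/2010737674677067292315
APPEND 12: p_17 = 12·12107079462088099190902 + 2010566412801777850923 = 147295519957858968141747, q_17 = 12·2010737674677067292315 + 333913859764460000972 = 24462765955889267508752 → 147295519957858968141747/24462765955889267508752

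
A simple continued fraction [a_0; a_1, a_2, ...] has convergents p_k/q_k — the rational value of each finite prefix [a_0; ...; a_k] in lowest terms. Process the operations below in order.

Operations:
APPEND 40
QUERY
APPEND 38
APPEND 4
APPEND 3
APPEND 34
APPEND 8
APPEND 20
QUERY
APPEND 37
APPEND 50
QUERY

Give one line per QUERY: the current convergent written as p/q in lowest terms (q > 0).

40/1
110278106/2755151
204398763256/5106629751

APPEND 40: p_0 = 40·1 + 0 = 40, q_0 = 40·0 + 1 = 1 → 40/1
APPEND 38: p_1 = 38·40 + 1 = 1521, q_1 = 38·1 + 0 = 38 → 1521/38
APPEND 4: p_2 = 4·1521 + 40 = 6124, q_2 = 4·38 + 1 = 153 → 6124/153
APPEND 3: p_3 = 3·6124 + 1521 = 19893, q_3 = 3·153 + 38 = 497 → 19893/497
APPEND 34: p_4 = 34·19893 + 6124 = 682486, q_4 = 34·497 + 153 = 17051 → 682486/17051
APPEND 8: p_5 = 8·682486 + 19893 = 5479781, q_5 = 8·17051 + 497 = 136905 → 5479781/136905
APPEND 20: p_6 = 20·5479781 + 682486 = 110278106, q_6 = 20·136905 + 17051 = 2755151 → 110278106/2755151
APPEND 37: p_7 = 37·110278106 + 5479781 = 4085769703, q_7 = 37·2755151 + 136905 = 102077492 → 4085769703/102077492
APPEND 50: p_8 = 50·4085769703 + 110278106 = 204398763256, q_8 = 50·102077492 + 2755151 = 5106629751 → 204398763256/5106629751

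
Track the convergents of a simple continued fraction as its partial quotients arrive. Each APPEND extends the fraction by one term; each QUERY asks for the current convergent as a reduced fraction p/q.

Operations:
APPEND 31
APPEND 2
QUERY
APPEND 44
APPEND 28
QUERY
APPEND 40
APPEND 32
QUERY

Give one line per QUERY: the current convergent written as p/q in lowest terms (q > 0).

APPEND 31: p_0 = 31·1 + 0 = 31, q_0 = 31·0 + 1 = 1 → 31/1
APPEND 2: p_1 = 2·31 + 1 = 63, q_1 = 2·1 + 0 = 2 → 63/2
APPEND 44: p_2 = 44·63 + 31 = 2803, q_2 = 44·2 + 1 = 89 → 2803/89
APPEND 28: p_3 = 28·2803 + 63 = 78547, q_3 = 28·89 + 2 = 2494 → 78547/2494
APPEND 40: p_4 = 40·78547 + 2803 = 3144683, q_4 = 40·2494 + 89 = 99849 → 3144683/99849
APPEND 32: p_5 = 32·3144683 + 78547 = 100708403, q_5 = 32·99849 + 2494 = 3197662 → 100708403/3197662

63/2
78547/2494
100708403/3197662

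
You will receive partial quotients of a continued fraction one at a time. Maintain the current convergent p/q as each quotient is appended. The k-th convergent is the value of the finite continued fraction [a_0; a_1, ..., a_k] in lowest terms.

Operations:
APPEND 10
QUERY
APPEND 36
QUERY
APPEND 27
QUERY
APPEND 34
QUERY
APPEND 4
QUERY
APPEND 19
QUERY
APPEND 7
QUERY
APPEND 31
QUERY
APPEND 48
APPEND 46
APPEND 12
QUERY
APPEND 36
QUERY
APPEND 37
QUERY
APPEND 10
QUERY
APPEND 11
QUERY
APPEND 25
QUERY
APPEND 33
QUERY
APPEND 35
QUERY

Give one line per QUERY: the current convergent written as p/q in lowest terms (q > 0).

APPEND 10: p_0 = 10·1 + 0 = 10, q_0 = 10·0 + 1 = 1 → 10/1
APPEND 36: p_1 = 36·10 + 1 = 361, q_1 = 36·1 + 0 = 36 → 361/36
APPEND 27: p_2 = 27·361 + 10 = 9757, q_2 = 27·36 + 1 = 973 → 9757/973
APPEND 34: p_3 = 34·9757 + 361 = 332099, q_3 = 34·973 + 36 = 33118 → 332099/33118
APPEND 4: p_4 = 4·332099 + 9757 = 1338153, q_4 = 4·33118 + 973 = 133445 → 1338153/133445
APPEND 19: p_5 = 19·1338153 + 332099 = 25757006, q_5 = 19·133445 + 33118 = 2568573 → 25757006/2568573
APPEND 7: p_6 = 7·25757006 + 1338153 = 181637195, q_6 = 7·2568573 + 133445 = 18113456 → 181637195/18113456
APPEND 31: p_7 = 31·181637195 + 25757006 = 5656510051, q_7 = 31·18113456 + 2568573 = 564085709 → 5656510051/564085709
APPEND 48: p_8 = 48·5656510051 + 181637195 = 271694119643, q_8 = 48·564085709 + 18113456 = 27094227488 → 271694119643/27094227488
APPEND 46: p_9 = 46·271694119643 + 5656510051 = 12503586013629, q_9 = 46·27094227488 + 564085709 = 1246898550157 → 12503586013629/1246898550157
APPEND 12: p_10 = 12·12503586013629 + 271694119643 = 150314726283191, q_10 = 12·1246898550157 + 27094227488 = 14989876829372 → 150314726283191/14989876829372
APPEND 36: p_11 = 36·150314726283191 + 12503586013629 = 5423833732208505, q_11 = 36·14989876829372 + 1246898550157 = 540882464407549 → 5423833732208505/540882464407549
APPEND 37: p_12 = 37·5423833732208505 + 150314726283191 = 200832162817997876, q_12 = 37·540882464407549 + 14989876829372 = 20027641059908685 → 200832162817997876/20027641059908685
APPEND 10: p_13 = 10·200832162817997876 + 5423833732208505 = 2013745461912187265, q_13 = 10·20027641059908685 + 540882464407549 = 200817293063494399 → 2013745461912187265/200817293063494399
APPEND 11: p_14 = 11·2013745461912187265 + 200832162817997876 = 22352032243852057791, q_14 = 11·200817293063494399 + 20027641059908685 = 2229017864758347074 → 22352032243852057791/2229017864758347074
APPEND 25: p_15 = 25·22352032243852057791 + 2013745461912187265 = 560814551558213632040, q_15 = 25·2229017864758347074 + 200817293063494399 = 55926263912022171249 → 560814551558213632040/55926263912022171249
APPEND 33: p_16 = 33·560814551558213632040 + 22352032243852057791 = 18529232233664901915111, q_16 = 33·55926263912022171249 + 2229017864758347074 = 1847795726961489998291 → 18529232233664901915111/1847795726961489998291
APPEND 35: p_17 = 35·18529232233664901915111 + 560814551558213632040 = 649083942729829780660925, q_17 = 35·1847795726961489998291 + 55926263912022171249 = 64728776707564172111434 → 649083942729829780660925/64728776707564172111434

10/1
361/36
9757/973
332099/33118
1338153/133445
25757006/2568573
181637195/18113456
5656510051/564085709
150314726283191/14989876829372
5423833732208505/540882464407549
200832162817997876/20027641059908685
2013745461912187265/200817293063494399
22352032243852057791/2229017864758347074
560814551558213632040/55926263912022171249
18529232233664901915111/1847795726961489998291
649083942729829780660925/64728776707564172111434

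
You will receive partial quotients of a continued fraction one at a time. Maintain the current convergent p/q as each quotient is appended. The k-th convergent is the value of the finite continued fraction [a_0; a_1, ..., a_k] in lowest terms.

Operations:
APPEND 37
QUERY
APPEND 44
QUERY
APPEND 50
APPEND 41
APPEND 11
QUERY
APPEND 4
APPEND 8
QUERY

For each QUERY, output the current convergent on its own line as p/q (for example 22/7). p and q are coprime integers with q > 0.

37/1
1629/44
36850043/995336
1242792187/33568368

APPEND 37: p_0 = 37·1 + 0 = 37, q_0 = 37·0 + 1 = 1 → 37/1
APPEND 44: p_1 = 44·37 + 1 = 1629, q_1 = 44·1 + 0 = 44 → 1629/44
APPEND 50: p_2 = 50·1629 + 37 = 81487, q_2 = 50·44 + 1 = 2201 → 81487/2201
APPEND 41: p_3 = 41·81487 + 1629 = 3342596, q_3 = 41·2201 + 44 = 90285 → 3342596/90285
APPEND 11: p_4 = 11·3342596 + 81487 = 36850043, q_4 = 11·90285 + 2201 = 995336 → 36850043/995336
APPEND 4: p_5 = 4·36850043 + 3342596 = 150742768, q_5 = 4·995336 + 90285 = 4071629 → 150742768/4071629
APPEND 8: p_6 = 8·150742768 + 36850043 = 1242792187, q_6 = 8·4071629 + 995336 = 33568368 → 1242792187/33568368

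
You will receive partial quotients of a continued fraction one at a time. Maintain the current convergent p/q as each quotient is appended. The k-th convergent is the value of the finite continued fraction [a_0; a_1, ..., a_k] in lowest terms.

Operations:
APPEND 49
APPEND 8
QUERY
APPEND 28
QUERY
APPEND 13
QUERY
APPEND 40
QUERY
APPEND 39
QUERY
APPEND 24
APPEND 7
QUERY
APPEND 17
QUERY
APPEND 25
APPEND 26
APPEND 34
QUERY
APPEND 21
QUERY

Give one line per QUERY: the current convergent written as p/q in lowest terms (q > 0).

393/8
11053/225
144082/2933
5774333/117545
225343069/4587188
38123398992/776057587
653511790853/13303189036
14514906981619547/295472176813219
305239473998229582/6213596266637297

APPEND 49: p_0 = 49·1 + 0 = 49, q_0 = 49·0 + 1 = 1 → 49/1
APPEND 8: p_1 = 8·49 + 1 = 393, q_1 = 8·1 + 0 = 8 → 393/8
APPEND 28: p_2 = 28·393 + 49 = 11053, q_2 = 28·8 + 1 = 225 → 11053/225
APPEND 13: p_3 = 13·11053 + 393 = 144082, q_3 = 13·225 + 8 = 2933 → 144082/2933
APPEND 40: p_4 = 40·144082 + 11053 = 5774333, q_4 = 40·2933 + 225 = 117545 → 5774333/117545
APPEND 39: p_5 = 39·5774333 + 144082 = 225343069, q_5 = 39·117545 + 2933 = 4587188 → 225343069/4587188
APPEND 24: p_6 = 24·225343069 + 5774333 = 5414007989, q_6 = 24·4587188 + 117545 = 110210057 → 5414007989/110210057
APPEND 7: p_7 = 7·5414007989 + 225343069 = 38123398992, q_7 = 7·110210057 + 4587188 = 776057587 → 38123398992/776057587
APPEND 17: p_8 = 17·38123398992 + 5414007989 = 653511790853, q_8 = 17·776057587 + 110210057 = 13303189036 → 653511790853/13303189036
APPEND 25: p_9 = 25·653511790853 + 38123398992 = 16375918170317, q_9 = 25·13303189036 + 776057587 = 333355783487 → 16375918170317/333355783487
APPEND 26: p_10 = 26·16375918170317 + 653511790853 = 426427384219095, q_10 = 26·333355783487 + 13303189036 = 8680553559698 → 426427384219095/8680553559698
APPEND 34: p_11 = 34·426427384219095 + 16375918170317 = 14514906981619547, q_11 = 34·8680553559698 + 333355783487 = 295472176813219 → 14514906981619547/295472176813219
APPEND 21: p_12 = 21·14514906981619547 + 426427384219095 = 305239473998229582, q_12 = 21·295472176813219 + 8680553559698 = 6213596266637297 → 305239473998229582/6213596266637297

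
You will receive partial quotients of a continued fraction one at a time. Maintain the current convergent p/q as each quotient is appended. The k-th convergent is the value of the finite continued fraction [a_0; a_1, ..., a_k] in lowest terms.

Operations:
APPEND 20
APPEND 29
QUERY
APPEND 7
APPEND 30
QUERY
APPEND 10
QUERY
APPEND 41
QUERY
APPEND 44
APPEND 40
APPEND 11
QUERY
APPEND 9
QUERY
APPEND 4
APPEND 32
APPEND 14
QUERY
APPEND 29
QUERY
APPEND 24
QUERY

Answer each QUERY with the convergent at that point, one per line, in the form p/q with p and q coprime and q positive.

APPEND 20: p_0 = 20·1 + 0 = 20, q_0 = 20·0 + 1 = 1 → 20/1
APPEND 29: p_1 = 29·20 + 1 = 581, q_1 = 29·1 + 0 = 29 → 581/29
APPEND 7: p_2 = 7·581 + 20 = 4087, q_2 = 7·29 + 1 = 204 → 4087/204
APPEND 30: p_3 = 30·4087 + 581 = 123191, q_3 = 30·204 + 29 = 6149 → 123191/6149
APPEND 10: p_4 = 10·123191 + 4087 = 1235997, q_4 = 10·6149 + 204 = 61694 → 1235997/61694
APPEND 41: p_5 = 41·1235997 + 123191 = 50799068, q_5 = 41·61694 + 6149 = 2535603 → 50799068/2535603
APPEND 44: p_6 = 44·50799068 + 1235997 = 2236394989, q_6 = 44·2535603 + 61694 = 111628226 → 2236394989/111628226
APPEND 40: p_7 = 40·2236394989 + 50799068 = 89506598628, q_7 = 40·111628226 + 2535603 = 4467664643 → 89506598628/4467664643
APPEND 11: p_8 = 11·89506598628 + 2236394989 = 986808979897, q_8 = 11·4467664643 + 111628226 = 49255939299 → 986808979897/49255939299
APPEND 9: p_9 = 9·986808979897 + 89506598628 = 8970787417701, q_9 = 9·49255939299 + 4467664643 = 447771118334 → 8970787417701/447771118334
APPEND 4: p_10 = 4·8970787417701 + 986808979897 = 36869958650701, q_10 = 4·447771118334 + 49255939299 = 1840340412635 → 36869958650701/1840340412635
APPEND 32: p_11 = 32·36869958650701 + 8970787417701 = 1188809464240133, q_11 = 32·1840340412635 + 447771118334 = 59338664322654 → 1188809464240133/59338664322654
APPEND 14: p_12 = 14·1188809464240133 + 36869958650701 = 16680202458012563, q_12 = 14·59338664322654 + 1840340412635 = 832581640929791 → 16680202458012563/832581640929791
APPEND 29: p_13 = 29·16680202458012563 + 1188809464240133 = 484914680746604460, q_13 = 29·832581640929791 + 59338664322654 = 24204206251286593 → 484914680746604460/24204206251286593
APPEND 24: p_14 = 24·484914680746604460 + 16680202458012563 = 11654632540376519603, q_14 = 24·24204206251286593 + 832581640929791 = 581733531671808023 → 11654632540376519603/581733531671808023

581/29
123191/6149
1235997/61694
50799068/2535603
986808979897/49255939299
8970787417701/447771118334
16680202458012563/832581640929791
484914680746604460/24204206251286593
11654632540376519603/581733531671808023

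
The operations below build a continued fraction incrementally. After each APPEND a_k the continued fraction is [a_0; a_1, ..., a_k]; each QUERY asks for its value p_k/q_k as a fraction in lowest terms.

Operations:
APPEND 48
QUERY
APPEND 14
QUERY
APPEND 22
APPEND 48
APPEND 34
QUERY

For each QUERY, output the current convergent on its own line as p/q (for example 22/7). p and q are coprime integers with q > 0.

APPEND 48: p_0 = 48·1 + 0 = 48, q_0 = 48·0 + 1 = 1 → 48/1
APPEND 14: p_1 = 14·48 + 1 = 673, q_1 = 14·1 + 0 = 14 → 673/14
APPEND 22: p_2 = 22·673 + 48 = 14854, q_2 = 22·14 + 1 = 309 → 14854/309
APPEND 48: p_3 = 48·14854 + 673 = 713665, q_3 = 48·309 + 14 = 14846 → 713665/14846
APPEND 34: p_4 = 34·713665 + 14854 = 24279464, q_4 = 34·14846 + 309 = 505073 → 24279464/505073

48/1
673/14
24279464/505073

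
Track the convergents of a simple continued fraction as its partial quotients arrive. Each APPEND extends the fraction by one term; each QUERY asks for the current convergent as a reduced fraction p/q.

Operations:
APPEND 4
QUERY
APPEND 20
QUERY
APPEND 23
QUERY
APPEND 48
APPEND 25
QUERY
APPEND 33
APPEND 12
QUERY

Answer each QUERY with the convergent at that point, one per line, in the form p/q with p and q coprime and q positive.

4/1
81/20
1867/461
2244292/554161
892060288/220267693

APPEND 4: p_0 = 4·1 + 0 = 4, q_0 = 4·0 + 1 = 1 → 4/1
APPEND 20: p_1 = 20·4 + 1 = 81, q_1 = 20·1 + 0 = 20 → 81/20
APPEND 23: p_2 = 23·81 + 4 = 1867, q_2 = 23·20 + 1 = 461 → 1867/461
APPEND 48: p_3 = 48·1867 + 81 = 89697, q_3 = 48·461 + 20 = 22148 → 89697/22148
APPEND 25: p_4 = 25·89697 + 1867 = 2244292, q_4 = 25·22148 + 461 = 554161 → 2244292/554161
APPEND 33: p_5 = 33·2244292 + 89697 = 74151333, q_5 = 33·554161 + 22148 = 18309461 → 74151333/18309461
APPEND 12: p_6 = 12·74151333 + 2244292 = 892060288, q_6 = 12·18309461 + 554161 = 220267693 → 892060288/220267693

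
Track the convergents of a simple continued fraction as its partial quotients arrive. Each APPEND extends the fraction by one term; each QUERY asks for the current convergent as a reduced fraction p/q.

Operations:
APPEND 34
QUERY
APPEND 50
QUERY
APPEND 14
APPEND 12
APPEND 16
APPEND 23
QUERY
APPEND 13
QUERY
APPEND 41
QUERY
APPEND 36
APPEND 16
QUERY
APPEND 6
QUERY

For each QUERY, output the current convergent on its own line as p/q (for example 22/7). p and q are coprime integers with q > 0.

34/1
1701/50
106775117/3138601
1392706401/40937906
57207737558/1681592747
33031147873382/970934021515
200247758498781/5886182405888

APPEND 34: p_0 = 34·1 + 0 = 34, q_0 = 34·0 + 1 = 1 → 34/1
APPEND 50: p_1 = 50·34 + 1 = 1701, q_1 = 50·1 + 0 = 50 → 1701/50
APPEND 14: p_2 = 14·1701 + 34 = 23848, q_2 = 14·50 + 1 = 701 → 23848/701
APPEND 12: p_3 = 12·23848 + 1701 = 287877, q_3 = 12·701 + 50 = 8462 → 287877/8462
APPEND 16: p_4 = 16·287877 + 23848 = 4629880, q_4 = 16·8462 + 701 = 136093 → 4629880/136093
APPEND 23: p_5 = 23·4629880 + 287877 = 106775117, q_5 = 23·136093 + 8462 = 3138601 → 106775117/3138601
APPEND 13: p_6 = 13·106775117 + 4629880 = 1392706401, q_6 = 13·3138601 + 136093 = 40937906 → 1392706401/40937906
APPEND 41: p_7 = 41·1392706401 + 106775117 = 57207737558, q_7 = 41·40937906 + 3138601 = 1681592747 → 57207737558/1681592747
APPEND 36: p_8 = 36·57207737558 + 1392706401 = 2060871258489, q_8 = 36·1681592747 + 40937906 = 60578276798 → 2060871258489/60578276798
APPEND 16: p_9 = 16·2060871258489 + 57207737558 = 33031147873382, q_9 = 16·60578276798 + 1681592747 = 970934021515 → 33031147873382/970934021515
APPEND 6: p_10 = 6·33031147873382 + 2060871258489 = 200247758498781, q_10 = 6·970934021515 + 60578276798 = 5886182405888 → 200247758498781/5886182405888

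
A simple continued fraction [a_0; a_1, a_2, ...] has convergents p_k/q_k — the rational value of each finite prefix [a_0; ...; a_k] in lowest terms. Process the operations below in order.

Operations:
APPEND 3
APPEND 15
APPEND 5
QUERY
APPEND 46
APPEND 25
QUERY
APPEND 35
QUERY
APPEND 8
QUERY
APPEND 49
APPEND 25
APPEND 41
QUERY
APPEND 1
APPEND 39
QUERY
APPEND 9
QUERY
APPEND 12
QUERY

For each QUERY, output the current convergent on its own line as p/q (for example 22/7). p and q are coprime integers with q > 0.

233/76
269333/87851
9437419/3078296
75768685/24714219
3821984177669/1246654260681
156511372494875/51050857433106
1412517464974829/460734747748529
17106720952192823/5579867830415454

APPEND 3: p_0 = 3·1 + 0 = 3, q_0 = 3·0 + 1 = 1 → 3/1
APPEND 15: p_1 = 15·3 + 1 = 46, q_1 = 15·1 + 0 = 15 → 46/15
APPEND 5: p_2 = 5·46 + 3 = 233, q_2 = 5·15 + 1 = 76 → 233/76
APPEND 46: p_3 = 46·233 + 46 = 10764, q_3 = 46·76 + 15 = 3511 → 10764/3511
APPEND 25: p_4 = 25·10764 + 233 = 269333, q_4 = 25·3511 + 76 = 87851 → 269333/87851
APPEND 35: p_5 = 35·269333 + 10764 = 9437419, q_5 = 35·87851 + 3511 = 3078296 → 9437419/3078296
APPEND 8: p_6 = 8·9437419 + 269333 = 75768685, q_6 = 8·3078296 + 87851 = 24714219 → 75768685/24714219
APPEND 49: p_7 = 49·75768685 + 9437419 = 3722102984, q_7 = 49·24714219 + 3078296 = 1214075027 → 3722102984/1214075027
APPEND 25: p_8 = 25·3722102984 + 75768685 = 93128343285, q_8 = 25·1214075027 + 24714219 = 30376589894 → 93128343285/30376589894
APPEND 41: p_9 = 41·93128343285 + 3722102984 = 3821984177669, q_9 = 41·30376589894 + 1214075027 = 1246654260681 → 3821984177669/1246654260681
APPEND 1: p_10 = 1·3821984177669 + 93128343285 = 3915112520954, q_10 = 1·1246654260681 + 30376589894 = 1277030850575 → 3915112520954/1277030850575
APPEND 39: p_11 = 39·3915112520954 + 3821984177669 = 156511372494875, q_11 = 39·1277030850575 + 1246654260681 = 51050857433106 → 156511372494875/51050857433106
APPEND 9: p_12 = 9·156511372494875 + 3915112520954 = 1412517464974829, q_12 = 9·51050857433106 + 1277030850575 = 460734747748529 → 1412517464974829/460734747748529
APPEND 12: p_13 = 12·1412517464974829 + 156511372494875 = 17106720952192823, q_13 = 12·460734747748529 + 51050857433106 = 5579867830415454 → 17106720952192823/5579867830415454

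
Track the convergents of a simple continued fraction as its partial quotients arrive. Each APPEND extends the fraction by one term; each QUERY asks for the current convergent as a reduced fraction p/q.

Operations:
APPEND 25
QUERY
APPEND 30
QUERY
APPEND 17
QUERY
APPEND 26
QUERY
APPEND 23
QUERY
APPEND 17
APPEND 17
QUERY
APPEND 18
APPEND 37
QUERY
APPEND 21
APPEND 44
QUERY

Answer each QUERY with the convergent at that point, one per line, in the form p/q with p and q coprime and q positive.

APPEND 25: p_0 = 25·1 + 0 = 25, q_0 = 25·0 + 1 = 1 → 25/1
APPEND 30: p_1 = 30·25 + 1 = 751, q_1 = 30·1 + 0 = 30 → 751/30
APPEND 17: p_2 = 17·751 + 25 = 12792, q_2 = 17·30 + 1 = 511 → 12792/511
APPEND 26: p_3 = 26·12792 + 751 = 333343, q_3 = 26·511 + 30 = 13316 → 333343/13316
APPEND 23: p_4 = 23·333343 + 12792 = 7679681, q_4 = 23·13316 + 511 = 306779 → 7679681/306779
APPEND 17: p_5 = 17·7679681 + 333343 = 130887920, q_5 = 17·306779 + 13316 = 5228559 → 130887920/5228559
APPEND 17: p_6 = 17·130887920 + 7679681 = 2232774321, q_6 = 17·5228559 + 306779 = 89192282 → 2232774321/89192282
APPEND 18: p_7 = 18·2232774321 + 130887920 = 40320825698, q_7 = 18·89192282 + 5228559 = 1610689635 → 40320825698/1610689635
APPEND 37: p_8 = 37·40320825698 + 2232774321 = 1494103325147, q_8 = 37·1610689635 + 89192282 = 59684708777 → 1494103325147/59684708777
APPEND 21: p_9 = 21·1494103325147 + 40320825698 = 31416490653785, q_9 = 21·59684708777 + 1610689635 = 1254989573952 → 31416490653785/1254989573952
APPEND 44: p_10 = 44·31416490653785 + 1494103325147 = 1383819692091687, q_10 = 44·1254989573952 + 59684708777 = 55279225962665 → 1383819692091687/55279225962665

25/1
751/30
12792/511
333343/13316
7679681/306779
2232774321/89192282
1494103325147/59684708777
1383819692091687/55279225962665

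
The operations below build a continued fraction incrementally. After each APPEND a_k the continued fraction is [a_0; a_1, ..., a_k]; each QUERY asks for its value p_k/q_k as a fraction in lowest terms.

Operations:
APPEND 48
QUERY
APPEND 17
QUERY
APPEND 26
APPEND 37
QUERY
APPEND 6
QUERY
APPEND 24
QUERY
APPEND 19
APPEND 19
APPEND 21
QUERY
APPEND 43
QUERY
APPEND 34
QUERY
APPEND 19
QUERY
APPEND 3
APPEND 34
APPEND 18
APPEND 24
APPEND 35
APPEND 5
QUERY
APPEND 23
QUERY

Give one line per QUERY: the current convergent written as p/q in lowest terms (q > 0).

APPEND 48: p_0 = 48·1 + 0 = 48, q_0 = 48·0 + 1 = 1 → 48/1
APPEND 17: p_1 = 17·48 + 1 = 817, q_1 = 17·1 + 0 = 17 → 817/17
APPEND 26: p_2 = 26·817 + 48 = 21290, q_2 = 26·17 + 1 = 443 → 21290/443
APPEND 37: p_3 = 37·21290 + 817 = 788547, q_3 = 37·443 + 17 = 16408 → 788547/16408
APPEND 6: p_4 = 6·788547 + 21290 = 4752572, q_4 = 6·16408 + 443 = 98891 → 4752572/98891
APPEND 24: p_5 = 24·4752572 + 788547 = 114850275, q_5 = 24·98891 + 16408 = 2389792 → 114850275/2389792
APPEND 19: p_6 = 19·114850275 + 4752572 = 2186907797, q_6 = 19·2389792 + 98891 = 45504939 → 2186907797/45504939
APPEND 19: p_7 = 19·2186907797 + 114850275 = 41666098418, q_7 = 19·45504939 + 2389792 = 866983633 → 41666098418/866983633
APPEND 21: p_8 = 21·41666098418 + 2186907797 = 877174974575, q_8 = 21·866983633 + 45504939 = 18252161232 → 877174974575/18252161232
APPEND 43: p_9 = 43·877174974575 + 41666098418 = 37760190005143, q_9 = 43·18252161232 + 866983633 = 785709916609 → 37760190005143/785709916609
APPEND 34: p_10 = 34·37760190005143 + 877174974575 = 1284723635149437, q_10 = 34·785709916609 + 18252161232 = 26732389325938 → 1284723635149437/26732389325938
APPEND 19: p_11 = 19·1284723635149437 + 37760190005143 = 24447509257844446, q_11 = 19·26732389325938 + 785709916609 = 508701107109431 → 24447509257844446/508701107109431
APPEND 3: p_12 = 3·24447509257844446 + 1284723635149437 = 74627251408682775, q_12 = 3·508701107109431 + 26732389325938 = 1552835710654231 → 74627251408682775/1552835710654231
APPEND 34: p_13 = 34·74627251408682775 + 24447509257844446 = 2561774057153058796, q_13 = 34·1552835710654231 + 508701107109431 = 53305115269353285 → 2561774057153058796/53305115269353285
APPEND 18: p_14 = 18·2561774057153058796 + 74627251408682775 = 46186560280163741103, q_14 = 18·53305115269353285 + 1552835710654231 = 961044910559013361 → 46186560280163741103/961044910559013361
APPEND 24: p_15 = 24·46186560280163741103 + 2561774057153058796 = 1111039220781082845268, q_15 = 24·961044910559013361 + 53305115269353285 = 23118382968685673949 → 1111039220781082845268/23118382968685673949
APPEND 35: p_16 = 35·1111039220781082845268 + 46186560280163741103 = 38932559287618063325483, q_16 = 35·23118382968685673949 + 961044910559013361 = 810104448814557601576 → 38932559287618063325483/810104448814557601576
APPEND 5: p_17 = 5·38932559287618063325483 + 1111039220781082845268 = 195773835658871399472683, q_17 = 5·810104448814557601576 + 23118382968685673949 = 4073640627041473681829 → 195773835658871399472683/4073640627041473681829
APPEND 23: p_18 = 23·195773835658871399472683 + 38932559287618063325483 = 4541730779441660251197192, q_18 = 23·4073640627041473681829 + 810104448814557601576 = 94503838870768452283643 → 4541730779441660251197192/94503838870768452283643

48/1
817/17
788547/16408
4752572/98891
114850275/2389792
877174974575/18252161232
37760190005143/785709916609
1284723635149437/26732389325938
24447509257844446/508701107109431
195773835658871399472683/4073640627041473681829
4541730779441660251197192/94503838870768452283643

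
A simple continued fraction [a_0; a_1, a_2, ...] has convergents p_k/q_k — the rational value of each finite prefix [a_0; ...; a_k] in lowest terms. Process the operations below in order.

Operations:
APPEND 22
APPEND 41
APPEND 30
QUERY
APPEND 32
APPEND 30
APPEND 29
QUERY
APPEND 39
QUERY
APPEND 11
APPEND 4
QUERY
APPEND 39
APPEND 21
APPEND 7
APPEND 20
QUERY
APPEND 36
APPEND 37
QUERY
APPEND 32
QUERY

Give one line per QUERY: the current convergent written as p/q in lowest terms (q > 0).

APPEND 22: p_0 = 22·1 + 0 = 22, q_0 = 22·0 + 1 = 1 → 22/1
APPEND 41: p_1 = 41·22 + 1 = 903, q_1 = 41·1 + 0 = 41 → 903/41
APPEND 30: p_2 = 30·903 + 22 = 27112, q_2 = 30·41 + 1 = 1231 → 27112/1231
APPEND 32: p_3 = 32·27112 + 903 = 868487, q_3 = 32·1231 + 41 = 39433 → 868487/39433
APPEND 30: p_4 = 30·868487 + 27112 = 26081722, q_4 = 30·39433 + 1231 = 1184221 → 26081722/1184221
APPEND 29: p_5 = 29·26081722 + 868487 = 757238425, q_5 = 29·1184221 + 39433 = 34381842 → 757238425/34381842
APPEND 39: p_6 = 39·757238425 + 26081722 = 29558380297, q_6 = 39·34381842 + 1184221 = 1342076059 → 29558380297/1342076059
APPEND 11: p_7 = 11·29558380297 + 757238425 = 325899421692, q_7 = 11·1342076059 + 34381842 = 14797218491 → 325899421692/14797218491
APPEND 4: p_8 = 4·325899421692 + 29558380297 = 1333156067065, q_8 = 4·14797218491 + 1342076059 = 60530950023 → 1333156067065/60530950023
APPEND 39: p_9 = 39·1333156067065 + 325899421692 = 52318986037227, q_9 = 39·60530950023 + 14797218491 = 2375504269388 → 52318986037227/2375504269388
APPEND 21: p_10 = 21·52318986037227 + 1333156067065 = 1100031862848832, q_10 = 21·2375504269388 + 60530950023 = 49946120607171 → 1100031862848832/49946120607171
APPEND 7: p_11 = 7·1100031862848832 + 52318986037227 = 7752542025979051, q_11 = 7·49946120607171 + 2375504269388 = 351998348519585 → 7752542025979051/351998348519585
APPEND 20: p_12 = 20·7752542025979051 + 1100031862848832 = 156150872382429852, q_12 = 20·351998348519585 + 49946120607171 = 7089913090998871 → 156150872382429852/7089913090998871
APPEND 36: p_13 = 36·156150872382429852 + 7752542025979051 = 5629183947793453723, q_13 = 36·7089913090998871 + 351998348519585 = 255588869624478941 → 5629183947793453723/255588869624478941
APPEND 37: p_14 = 37·5629183947793453723 + 156150872382429852 = 208435956940740217603, q_14 = 37·255588869624478941 + 7089913090998871 = 9463878089196719688 → 208435956940740217603/9463878089196719688
APPEND 32: p_15 = 32·208435956940740217603 + 5629183947793453723 = 6675579806051480417019, q_15 = 32·9463878089196719688 + 255588869624478941 = 303099687723919508957 → 6675579806051480417019/303099687723919508957

27112/1231
757238425/34381842
29558380297/1342076059
1333156067065/60530950023
156150872382429852/7089913090998871
208435956940740217603/9463878089196719688
6675579806051480417019/303099687723919508957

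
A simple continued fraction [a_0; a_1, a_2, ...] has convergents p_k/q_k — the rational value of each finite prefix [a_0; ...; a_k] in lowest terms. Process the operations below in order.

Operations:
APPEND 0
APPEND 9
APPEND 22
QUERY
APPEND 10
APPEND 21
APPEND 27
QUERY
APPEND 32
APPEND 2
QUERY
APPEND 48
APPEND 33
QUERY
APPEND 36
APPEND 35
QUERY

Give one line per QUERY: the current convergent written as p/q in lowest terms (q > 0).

22/199
126122/1140805
8207256/74236681
13141839471/118871221339
16585789182856/150022606910389

APPEND 0: p_0 = 0·1 + 0 = 0, q_0 = 0·0 + 1 = 1 → 0/1
APPEND 9: p_1 = 9·0 + 1 = 1, q_1 = 9·1 + 0 = 9 → 1/9
APPEND 22: p_2 = 22·1 + 0 = 22, q_2 = 22·9 + 1 = 199 → 22/199
APPEND 10: p_3 = 10·22 + 1 = 221, q_3 = 10·199 + 9 = 1999 → 221/1999
APPEND 21: p_4 = 21·221 + 22 = 4663, q_4 = 21·1999 + 199 = 42178 → 4663/42178
APPEND 27: p_5 = 27·4663 + 221 = 126122, q_5 = 27·42178 + 1999 = 1140805 → 126122/1140805
APPEND 32: p_6 = 32·126122 + 4663 = 4040567, q_6 = 32·1140805 + 42178 = 36547938 → 4040567/36547938
APPEND 2: p_7 = 2·4040567 + 126122 = 8207256, q_7 = 2·36547938 + 1140805 = 74236681 → 8207256/74236681
APPEND 48: p_8 = 48·8207256 + 4040567 = 397988855, q_8 = 48·74236681 + 36547938 = 3599908626 → 397988855/3599908626
APPEND 33: p_9 = 33·397988855 + 8207256 = 13141839471, q_9 = 33·3599908626 + 74236681 = 118871221339 → 13141839471/118871221339
APPEND 36: p_10 = 36·13141839471 + 397988855 = 473504209811, q_10 = 36·118871221339 + 3599908626 = 4282963876830 → 473504209811/4282963876830
APPEND 35: p_11 = 35·473504209811 + 13141839471 = 16585789182856, q_11 = 35·4282963876830 + 118871221339 = 150022606910389 → 16585789182856/150022606910389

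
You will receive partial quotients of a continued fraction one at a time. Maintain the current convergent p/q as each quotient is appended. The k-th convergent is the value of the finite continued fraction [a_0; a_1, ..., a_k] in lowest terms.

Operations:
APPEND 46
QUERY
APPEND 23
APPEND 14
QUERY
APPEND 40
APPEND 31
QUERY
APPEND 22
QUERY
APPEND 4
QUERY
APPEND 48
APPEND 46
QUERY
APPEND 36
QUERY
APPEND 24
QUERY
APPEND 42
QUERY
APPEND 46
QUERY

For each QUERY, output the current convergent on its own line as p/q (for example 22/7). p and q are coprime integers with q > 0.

46/1
14872/323
18488981/401556
407353521/8847175
1647903065/35790256
3658956132551/79467645554
131801927472477/2862562019407
3166905215471999/68780956111322
133141820977296435/2891662718694931
6127690670171108009/133085266016078148

APPEND 46: p_0 = 46·1 + 0 = 46, q_0 = 46·0 + 1 = 1 → 46/1
APPEND 23: p_1 = 23·46 + 1 = 1059, q_1 = 23·1 + 0 = 23 → 1059/23
APPEND 14: p_2 = 14·1059 + 46 = 14872, q_2 = 14·23 + 1 = 323 → 14872/323
APPEND 40: p_3 = 40·14872 + 1059 = 595939, q_3 = 40·323 + 23 = 12943 → 595939/12943
APPEND 31: p_4 = 31·595939 + 14872 = 18488981, q_4 = 31·12943 + 323 = 401556 → 18488981/401556
APPEND 22: p_5 = 22·18488981 + 595939 = 407353521, q_5 = 22·401556 + 12943 = 8847175 → 407353521/8847175
APPEND 4: p_6 = 4·407353521 + 18488981 = 1647903065, q_6 = 4·8847175 + 401556 = 35790256 → 1647903065/35790256
APPEND 48: p_7 = 48·1647903065 + 407353521 = 79506700641, q_7 = 48·35790256 + 8847175 = 1726779463 → 79506700641/1726779463
APPEND 46: p_8 = 46·79506700641 + 1647903065 = 3658956132551, q_8 = 46·1726779463 + 35790256 = 79467645554 → 3658956132551/79467645554
APPEND 36: p_9 = 36·3658956132551 + 79506700641 = 131801927472477, q_9 = 36·79467645554 + 1726779463 = 2862562019407 → 131801927472477/2862562019407
APPEND 24: p_10 = 24·131801927472477 + 3658956132551 = 3166905215471999, q_10 = 24·2862562019407 + 79467645554 = 68780956111322 → 3166905215471999/68780956111322
APPEND 42: p_11 = 42·3166905215471999 + 131801927472477 = 133141820977296435, q_11 = 42·68780956111322 + 2862562019407 = 2891662718694931 → 133141820977296435/2891662718694931
APPEND 46: p_12 = 46·133141820977296435 + 3166905215471999 = 6127690670171108009, q_12 = 46·2891662718694931 + 68780956111322 = 133085266016078148 → 6127690670171108009/133085266016078148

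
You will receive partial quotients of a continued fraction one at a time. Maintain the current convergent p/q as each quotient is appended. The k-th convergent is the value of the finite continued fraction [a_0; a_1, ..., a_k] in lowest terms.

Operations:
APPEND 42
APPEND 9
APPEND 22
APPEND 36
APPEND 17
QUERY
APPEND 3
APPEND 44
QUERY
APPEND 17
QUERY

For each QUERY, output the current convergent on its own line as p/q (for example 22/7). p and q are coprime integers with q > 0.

5143383/122140
697360535/16560232
11870861303/281897537

APPEND 42: p_0 = 42·1 + 0 = 42, q_0 = 42·0 + 1 = 1 → 42/1
APPEND 9: p_1 = 9·42 + 1 = 379, q_1 = 9·1 + 0 = 9 → 379/9
APPEND 22: p_2 = 22·379 + 42 = 8380, q_2 = 22·9 + 1 = 199 → 8380/199
APPEND 36: p_3 = 36·8380 + 379 = 302059, q_3 = 36·199 + 9 = 7173 → 302059/7173
APPEND 17: p_4 = 17·302059 + 8380 = 5143383, q_4 = 17·7173 + 199 = 122140 → 5143383/122140
APPEND 3: p_5 = 3·5143383 + 302059 = 15732208, q_5 = 3·122140 + 7173 = 373593 → 15732208/373593
APPEND 44: p_6 = 44·15732208 + 5143383 = 697360535, q_6 = 44·373593 + 122140 = 16560232 → 697360535/16560232
APPEND 17: p_7 = 17·697360535 + 15732208 = 11870861303, q_7 = 17·16560232 + 373593 = 281897537 → 11870861303/281897537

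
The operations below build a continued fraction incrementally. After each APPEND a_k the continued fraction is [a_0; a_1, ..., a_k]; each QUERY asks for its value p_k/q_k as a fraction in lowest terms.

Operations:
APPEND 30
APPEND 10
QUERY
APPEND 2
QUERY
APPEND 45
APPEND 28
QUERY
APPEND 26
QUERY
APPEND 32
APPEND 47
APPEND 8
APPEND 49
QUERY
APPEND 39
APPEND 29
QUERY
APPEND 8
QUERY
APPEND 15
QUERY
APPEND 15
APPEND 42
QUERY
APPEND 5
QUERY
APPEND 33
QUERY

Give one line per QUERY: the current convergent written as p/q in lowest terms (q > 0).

301/10
632/21
805380/26761
20968621/696741
12449999855093/413686019173
14100749503773464/468536786945057
113291799461357311/3764436471454452
1713477741424133129/56935083858761837
1085962710416005011461/36084144246679806131
5455629010000848411551/181278511927751912662
181121720040444002592644/6018275037862492923977

APPEND 30: p_0 = 30·1 + 0 = 30, q_0 = 30·0 + 1 = 1 → 30/1
APPEND 10: p_1 = 10·30 + 1 = 301, q_1 = 10·1 + 0 = 10 → 301/10
APPEND 2: p_2 = 2·301 + 30 = 632, q_2 = 2·10 + 1 = 21 → 632/21
APPEND 45: p_3 = 45·632 + 301 = 28741, q_3 = 45·21 + 10 = 955 → 28741/955
APPEND 28: p_4 = 28·28741 + 632 = 805380, q_4 = 28·955 + 21 = 26761 → 805380/26761
APPEND 26: p_5 = 26·805380 + 28741 = 20968621, q_5 = 26·26761 + 955 = 696741 → 20968621/696741
APPEND 32: p_6 = 32·20968621 + 805380 = 671801252, q_6 = 32·696741 + 26761 = 22322473 → 671801252/22322473
APPEND 47: p_7 = 47·671801252 + 20968621 = 31595627465, q_7 = 47·22322473 + 696741 = 1049852972 → 31595627465/1049852972
APPEND 8: p_8 = 8·31595627465 + 671801252 = 253436820972, q_8 = 8·1049852972 + 22322473 = 8421146249 → 253436820972/8421146249
APPEND 49: p_9 = 49·253436820972 + 31595627465 = 12449999855093, q_9 = 49·8421146249 + 1049852972 = 413686019173 → 12449999855093/413686019173
APPEND 39: p_10 = 39·12449999855093 + 253436820972 = 485803431169599, q_10 = 39·413686019173 + 8421146249 = 16142175893996 → 485803431169599/16142175893996
APPEND 29: p_11 = 29·485803431169599 + 12449999855093 = 14100749503773464, q_11 = 29·16142175893996 + 413686019173 = 468536786945057 → 14100749503773464/468536786945057
APPEND 8: p_12 = 8·14100749503773464 + 485803431169599 = 113291799461357311, q_12 = 8·468536786945057 + 16142175893996 = 3764436471454452 → 113291799461357311/3764436471454452
APPEND 15: p_13 = 15·113291799461357311 + 14100749503773464 = 1713477741424133129, q_13 = 15·3764436471454452 + 468536786945057 = 56935083858761837 → 1713477741424133129/56935083858761837
APPEND 15: p_14 = 15·1713477741424133129 + 113291799461357311 = 25815457920823354246, q_14 = 15·56935083858761837 + 3764436471454452 = 857790694352882007 → 25815457920823354246/857790694352882007
APPEND 42: p_15 = 42·25815457920823354246 + 1713477741424133129 = 1085962710416005011461, q_15 = 42·857790694352882007 + 56935083858761837 = 36084144246679806131 → 1085962710416005011461/36084144246679806131
APPEND 5: p_16 = 5·1085962710416005011461 + 25815457920823354246 = 5455629010000848411551, q_16 = 5·36084144246679806131 + 857790694352882007 = 181278511927751912662 → 5455629010000848411551/181278511927751912662
APPEND 33: p_17 = 33·5455629010000848411551 + 1085962710416005011461 = 181121720040444002592644, q_17 = 33·181278511927751912662 + 36084144246679806131 = 6018275037862492923977 → 181121720040444002592644/6018275037862492923977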